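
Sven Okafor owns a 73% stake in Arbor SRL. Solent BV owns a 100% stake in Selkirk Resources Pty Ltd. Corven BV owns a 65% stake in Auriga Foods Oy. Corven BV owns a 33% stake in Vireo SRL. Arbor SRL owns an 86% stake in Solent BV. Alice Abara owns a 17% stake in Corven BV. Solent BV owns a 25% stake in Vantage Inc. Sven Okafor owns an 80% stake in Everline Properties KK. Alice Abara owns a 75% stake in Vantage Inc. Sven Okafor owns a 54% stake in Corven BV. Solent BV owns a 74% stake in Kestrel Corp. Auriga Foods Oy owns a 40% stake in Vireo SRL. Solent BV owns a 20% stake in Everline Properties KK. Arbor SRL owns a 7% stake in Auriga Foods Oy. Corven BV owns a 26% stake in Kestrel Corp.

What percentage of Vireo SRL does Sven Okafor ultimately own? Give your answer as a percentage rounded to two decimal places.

33.90%

Sven reaches Vireo along 3 paths.
Via Corven: 54% × 33% = 17.82%.
Via Corven → Auriga: 54% × 65% × 40% = 14.04%.
Via Arbor → Auriga: 73% × 7% × 40% = 2.044%.
Total: 17.82% + 14.04% + 2.044% = 33.904%.
Rounded: 33.90%.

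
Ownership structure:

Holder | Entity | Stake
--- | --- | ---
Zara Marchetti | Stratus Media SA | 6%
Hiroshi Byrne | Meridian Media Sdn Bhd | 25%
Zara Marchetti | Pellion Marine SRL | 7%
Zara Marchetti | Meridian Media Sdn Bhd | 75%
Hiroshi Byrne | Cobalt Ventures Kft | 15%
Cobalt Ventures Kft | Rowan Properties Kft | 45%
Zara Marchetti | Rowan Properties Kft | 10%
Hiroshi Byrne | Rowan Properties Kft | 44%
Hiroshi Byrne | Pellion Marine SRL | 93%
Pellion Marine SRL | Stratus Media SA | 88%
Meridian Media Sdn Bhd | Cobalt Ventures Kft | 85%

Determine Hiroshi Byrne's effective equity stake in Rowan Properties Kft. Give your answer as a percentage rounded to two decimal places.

Hiroshi reaches Rowan along 3 paths.
Via Meridian → Cobalt: 25% × 85% × 45% = 9.5625%.
Via Cobalt: 15% × 45% = 6.75%.
Direct stake: 44% = 44%.
Total: 9.5625% + 6.75% + 44% = 60.3125%.
Rounded: 60.31%.

60.31%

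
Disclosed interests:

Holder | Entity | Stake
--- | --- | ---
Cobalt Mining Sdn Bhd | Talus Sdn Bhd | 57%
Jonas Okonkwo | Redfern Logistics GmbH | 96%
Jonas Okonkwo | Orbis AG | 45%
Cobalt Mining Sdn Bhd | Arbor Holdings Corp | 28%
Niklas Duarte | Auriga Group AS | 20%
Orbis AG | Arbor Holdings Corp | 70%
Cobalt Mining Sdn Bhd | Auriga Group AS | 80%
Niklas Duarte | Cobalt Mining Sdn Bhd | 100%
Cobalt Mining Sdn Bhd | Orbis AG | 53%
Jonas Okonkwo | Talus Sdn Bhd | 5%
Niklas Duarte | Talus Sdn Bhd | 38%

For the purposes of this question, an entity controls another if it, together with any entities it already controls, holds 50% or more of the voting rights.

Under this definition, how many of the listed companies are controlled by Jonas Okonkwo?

1

Jonas holds 96% of Redfern, so Jonas controls Redfern.
No other company's threshold is met.
Jonas controls 1 company.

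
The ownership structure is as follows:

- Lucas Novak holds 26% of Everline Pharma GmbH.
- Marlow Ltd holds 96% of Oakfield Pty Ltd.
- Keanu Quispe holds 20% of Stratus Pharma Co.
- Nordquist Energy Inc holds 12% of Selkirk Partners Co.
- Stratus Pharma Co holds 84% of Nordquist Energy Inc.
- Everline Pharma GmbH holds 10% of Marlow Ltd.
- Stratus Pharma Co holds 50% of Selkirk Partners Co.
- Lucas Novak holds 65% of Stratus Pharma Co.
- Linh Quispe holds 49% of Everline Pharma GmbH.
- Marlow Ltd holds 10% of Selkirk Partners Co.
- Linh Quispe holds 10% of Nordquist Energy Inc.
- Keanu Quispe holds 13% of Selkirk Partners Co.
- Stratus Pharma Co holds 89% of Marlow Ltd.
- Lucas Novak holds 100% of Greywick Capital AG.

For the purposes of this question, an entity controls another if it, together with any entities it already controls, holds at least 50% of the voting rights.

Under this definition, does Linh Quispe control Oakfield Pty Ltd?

Linh's largest direct stake is 49% in Everline, which does not meet the threshold, so Linh controls no company.
Neither Linh nor any entity Linh controls holds any voting interest in Oakfield.
So Linh does not control Oakfield.

No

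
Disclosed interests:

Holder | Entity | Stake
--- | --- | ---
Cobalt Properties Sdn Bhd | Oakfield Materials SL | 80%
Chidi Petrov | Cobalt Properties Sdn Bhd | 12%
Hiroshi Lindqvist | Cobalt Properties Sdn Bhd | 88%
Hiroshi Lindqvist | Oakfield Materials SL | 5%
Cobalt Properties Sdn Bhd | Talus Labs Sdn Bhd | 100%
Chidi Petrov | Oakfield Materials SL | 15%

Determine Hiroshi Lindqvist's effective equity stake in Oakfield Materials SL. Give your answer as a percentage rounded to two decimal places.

Hiroshi reaches Oakfield along 2 paths.
Via Cobalt: 88% × 80% = 70.4%.
Direct stake: 5% = 5%.
Total: 70.4% + 5% = 75.4%.
Rounded: 75.40%.

75.40%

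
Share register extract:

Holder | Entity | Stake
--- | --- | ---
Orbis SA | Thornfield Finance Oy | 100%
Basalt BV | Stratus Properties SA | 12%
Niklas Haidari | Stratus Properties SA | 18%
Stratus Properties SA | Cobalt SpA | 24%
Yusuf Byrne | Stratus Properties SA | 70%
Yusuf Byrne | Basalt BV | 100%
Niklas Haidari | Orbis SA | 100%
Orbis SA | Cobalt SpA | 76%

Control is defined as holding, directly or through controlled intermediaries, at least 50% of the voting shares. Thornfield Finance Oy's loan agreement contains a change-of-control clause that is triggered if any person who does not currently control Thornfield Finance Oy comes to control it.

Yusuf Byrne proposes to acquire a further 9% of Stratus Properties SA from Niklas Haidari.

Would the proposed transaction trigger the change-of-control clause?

The purchase adds only to Yusuf's holdings (Niklas's stake shrinks), so Yusuf is the only person who could newly come to control Thornfield.
Yusuf holds 100% of Basalt, so Yusuf controls Basalt.
Yusuf and Basalt together hold 70% + 12% = 82% of Stratus, so Yusuf controls Stratus.
Neither Yusuf nor any entity Yusuf controls holds any voting interest in Thornfield.
So before the transaction, Yusuf does not control Thornfield.
After the purchase, Yusuf's direct stake in Stratus rises to 70% + 9% = 79%, and Niklas's stake falls to 9%.
Yusuf and Basalt together hold 79% + 12% = 91% of Stratus, so Yusuf controls Stratus.
After the transaction, neither Yusuf nor any entity Yusuf controls holds a voting interest in Thornfield, so Yusuf still does not control it.
No new person acquires control, so the clause is not triggered.

No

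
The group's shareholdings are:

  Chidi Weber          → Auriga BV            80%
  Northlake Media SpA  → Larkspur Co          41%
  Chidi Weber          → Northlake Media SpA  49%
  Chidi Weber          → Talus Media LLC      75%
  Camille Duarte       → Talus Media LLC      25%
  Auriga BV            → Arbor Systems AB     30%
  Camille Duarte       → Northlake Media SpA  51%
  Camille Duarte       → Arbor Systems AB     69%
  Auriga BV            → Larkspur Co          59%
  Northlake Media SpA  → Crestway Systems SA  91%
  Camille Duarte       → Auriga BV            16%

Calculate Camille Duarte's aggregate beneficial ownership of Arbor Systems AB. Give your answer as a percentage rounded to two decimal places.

73.80%

Camille reaches Arbor along 2 paths.
Direct stake: 69% = 69%.
Via Auriga: 16% × 30% = 4.8%.
Total: 69% + 4.8% = 73.8%.
Rounded: 73.80%.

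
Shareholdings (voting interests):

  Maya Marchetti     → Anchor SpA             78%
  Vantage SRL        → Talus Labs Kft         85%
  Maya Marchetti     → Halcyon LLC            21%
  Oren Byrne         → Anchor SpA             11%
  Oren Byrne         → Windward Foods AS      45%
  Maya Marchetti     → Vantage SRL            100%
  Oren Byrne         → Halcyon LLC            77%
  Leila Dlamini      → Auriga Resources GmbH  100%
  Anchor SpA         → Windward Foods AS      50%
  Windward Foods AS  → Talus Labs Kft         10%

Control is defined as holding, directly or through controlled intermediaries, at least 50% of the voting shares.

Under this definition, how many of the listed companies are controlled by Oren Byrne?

Oren holds 77% of Halcyon, so Oren controls Halcyon.
No other company's threshold is met.
Oren controls 1 company.

1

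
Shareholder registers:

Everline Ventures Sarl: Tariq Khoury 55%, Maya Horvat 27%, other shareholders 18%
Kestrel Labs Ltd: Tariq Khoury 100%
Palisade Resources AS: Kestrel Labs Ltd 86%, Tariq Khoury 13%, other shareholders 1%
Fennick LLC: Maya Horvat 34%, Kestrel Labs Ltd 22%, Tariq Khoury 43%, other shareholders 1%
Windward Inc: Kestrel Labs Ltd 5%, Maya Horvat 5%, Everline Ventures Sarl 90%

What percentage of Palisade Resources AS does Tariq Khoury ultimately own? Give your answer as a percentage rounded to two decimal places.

Tariq reaches Palisade along 2 paths.
Via Kestrel: 100% × 86% = 86%.
Direct stake: 13% = 13%.
Total: 86% + 13% = 99%.
Rounded: 99.00%.

99.00%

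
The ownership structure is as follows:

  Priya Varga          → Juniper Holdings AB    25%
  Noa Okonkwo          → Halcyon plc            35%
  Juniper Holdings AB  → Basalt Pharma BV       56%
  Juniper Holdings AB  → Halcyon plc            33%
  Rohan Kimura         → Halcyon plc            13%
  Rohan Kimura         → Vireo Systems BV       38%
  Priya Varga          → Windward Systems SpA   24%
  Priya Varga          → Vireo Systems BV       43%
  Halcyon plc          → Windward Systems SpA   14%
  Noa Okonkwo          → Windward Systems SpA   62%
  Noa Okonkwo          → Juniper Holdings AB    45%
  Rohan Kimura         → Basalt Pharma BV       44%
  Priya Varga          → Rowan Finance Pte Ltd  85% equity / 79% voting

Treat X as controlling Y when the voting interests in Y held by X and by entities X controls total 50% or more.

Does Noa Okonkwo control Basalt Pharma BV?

No

Noa holds 62% of Windward, so Noa controls Windward.
Neither Noa nor any entity Noa controls holds any voting interest in Basalt.
So Noa does not control Basalt.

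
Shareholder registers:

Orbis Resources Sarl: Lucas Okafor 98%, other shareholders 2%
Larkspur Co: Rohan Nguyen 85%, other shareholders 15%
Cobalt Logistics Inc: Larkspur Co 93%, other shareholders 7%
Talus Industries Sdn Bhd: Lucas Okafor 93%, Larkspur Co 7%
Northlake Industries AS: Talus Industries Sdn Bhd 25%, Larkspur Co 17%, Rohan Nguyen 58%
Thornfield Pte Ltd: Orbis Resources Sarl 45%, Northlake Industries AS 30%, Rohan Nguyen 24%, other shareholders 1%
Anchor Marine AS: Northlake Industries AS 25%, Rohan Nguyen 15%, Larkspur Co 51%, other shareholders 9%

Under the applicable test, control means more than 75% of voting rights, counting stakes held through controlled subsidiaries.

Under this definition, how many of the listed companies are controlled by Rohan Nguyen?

Rohan holds 85% of Larkspur, so Rohan controls Larkspur.
Larkspur holds 93% of Cobalt, so Rohan controls Cobalt.
No other company's threshold is met.
Rohan controls 2 companies.

2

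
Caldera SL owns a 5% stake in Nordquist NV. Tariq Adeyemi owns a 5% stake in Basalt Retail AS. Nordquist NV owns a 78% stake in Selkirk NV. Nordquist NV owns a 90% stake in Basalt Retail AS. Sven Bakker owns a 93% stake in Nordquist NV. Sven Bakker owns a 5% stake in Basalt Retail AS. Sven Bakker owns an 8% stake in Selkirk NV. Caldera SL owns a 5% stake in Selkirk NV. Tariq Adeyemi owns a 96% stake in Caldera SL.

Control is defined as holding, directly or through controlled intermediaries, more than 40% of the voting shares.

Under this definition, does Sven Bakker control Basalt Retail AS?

Yes

Sven holds 93% of Nordquist, so Sven controls Nordquist.
Nordquist and Sven together hold 90% + 5% = 95% of Basalt, so Sven controls Basalt.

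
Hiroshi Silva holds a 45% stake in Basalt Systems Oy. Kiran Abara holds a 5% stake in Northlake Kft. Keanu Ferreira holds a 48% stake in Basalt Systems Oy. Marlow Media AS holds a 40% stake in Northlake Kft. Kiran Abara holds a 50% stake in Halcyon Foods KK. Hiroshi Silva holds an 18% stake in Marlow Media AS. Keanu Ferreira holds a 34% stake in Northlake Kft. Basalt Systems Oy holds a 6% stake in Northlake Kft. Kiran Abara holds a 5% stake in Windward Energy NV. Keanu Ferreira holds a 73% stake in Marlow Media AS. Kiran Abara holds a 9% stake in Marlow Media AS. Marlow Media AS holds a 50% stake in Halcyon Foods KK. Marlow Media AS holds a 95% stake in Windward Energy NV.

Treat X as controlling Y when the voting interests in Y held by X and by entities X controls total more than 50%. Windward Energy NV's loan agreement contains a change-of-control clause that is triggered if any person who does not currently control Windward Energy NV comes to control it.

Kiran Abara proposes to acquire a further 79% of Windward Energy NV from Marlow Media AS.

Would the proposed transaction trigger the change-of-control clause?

The purchase adds only to Kiran's holdings (Marlow's stake shrinks), so Kiran is the only person who could newly come to control Windward.
Kiran's largest direct stake is 50% in Halcyon, which does not meet the threshold, so Kiran controls no company.
In Windward, Kiran's side holds only 5%, not > 50%.
So before the transaction, Kiran does not control Windward.
After the purchase, Kiran's direct stake in Windward rises to 5% + 79% = 84%, and Marlow's stake falls to 16%.
Kiran holds 84% of Windward, so Kiran controls Windward.
Kiran did not control Windward before and does after, so the clause is triggered.

Yes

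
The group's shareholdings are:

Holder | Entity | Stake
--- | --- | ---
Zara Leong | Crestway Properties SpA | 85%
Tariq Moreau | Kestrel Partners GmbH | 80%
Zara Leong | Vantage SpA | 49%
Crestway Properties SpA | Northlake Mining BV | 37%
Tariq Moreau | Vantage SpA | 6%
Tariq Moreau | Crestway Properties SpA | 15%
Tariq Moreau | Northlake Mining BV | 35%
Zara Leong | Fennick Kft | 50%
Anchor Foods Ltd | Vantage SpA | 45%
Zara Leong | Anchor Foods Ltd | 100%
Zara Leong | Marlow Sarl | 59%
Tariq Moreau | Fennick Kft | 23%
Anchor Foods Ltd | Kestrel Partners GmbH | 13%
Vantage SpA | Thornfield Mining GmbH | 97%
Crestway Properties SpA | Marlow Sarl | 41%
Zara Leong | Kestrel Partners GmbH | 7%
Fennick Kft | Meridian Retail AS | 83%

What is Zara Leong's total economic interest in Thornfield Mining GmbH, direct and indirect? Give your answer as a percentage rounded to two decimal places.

Zara reaches Thornfield along 2 paths.
Via Vantage: 49% × 97% = 47.53%.
Via Anchor → Vantage: 100% × 45% × 97% = 43.65%.
Total: 47.53% + 43.65% = 91.18%.

91.18%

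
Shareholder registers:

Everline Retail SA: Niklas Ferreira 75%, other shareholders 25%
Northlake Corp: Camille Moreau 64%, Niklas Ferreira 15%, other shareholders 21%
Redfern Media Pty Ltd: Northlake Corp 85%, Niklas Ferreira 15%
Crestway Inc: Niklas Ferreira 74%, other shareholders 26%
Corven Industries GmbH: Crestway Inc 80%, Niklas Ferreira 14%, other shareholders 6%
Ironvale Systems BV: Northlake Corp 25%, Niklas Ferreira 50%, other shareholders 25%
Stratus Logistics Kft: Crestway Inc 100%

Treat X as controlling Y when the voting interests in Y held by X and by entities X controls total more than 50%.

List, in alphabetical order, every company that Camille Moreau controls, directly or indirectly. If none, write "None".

Camille holds 64% of Northlake, so Camille controls Northlake.
Northlake holds 85% of Redfern, so Camille controls Redfern.
No other company's threshold is met.

Northlake Corp, Redfern Media Pty Ltd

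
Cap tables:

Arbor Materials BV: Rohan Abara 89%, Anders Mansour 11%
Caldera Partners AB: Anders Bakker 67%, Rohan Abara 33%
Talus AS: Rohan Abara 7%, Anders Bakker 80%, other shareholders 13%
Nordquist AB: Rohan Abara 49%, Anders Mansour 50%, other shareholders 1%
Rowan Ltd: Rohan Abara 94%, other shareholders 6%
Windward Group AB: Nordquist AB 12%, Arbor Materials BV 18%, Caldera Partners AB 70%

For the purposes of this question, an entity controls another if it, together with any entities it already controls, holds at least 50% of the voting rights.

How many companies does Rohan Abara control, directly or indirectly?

Rohan holds 89% of Arbor, so Rohan controls Arbor.
Rohan holds 94% of Rowan, so Rohan controls Rowan.
No other company's threshold is met.
Rohan controls 2 companies.

2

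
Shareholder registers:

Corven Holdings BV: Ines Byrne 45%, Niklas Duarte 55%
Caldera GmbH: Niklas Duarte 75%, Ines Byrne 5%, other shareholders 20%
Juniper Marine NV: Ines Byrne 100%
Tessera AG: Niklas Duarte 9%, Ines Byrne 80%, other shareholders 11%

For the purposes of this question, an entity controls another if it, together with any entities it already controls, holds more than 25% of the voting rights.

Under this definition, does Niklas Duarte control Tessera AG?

No

Niklas holds 55% of Corven, so Niklas controls Corven.
Niklas holds 75% of Caldera, so Niklas controls Caldera.
In Tessera, Niklas's side holds only 9%, not > 25%.
So Niklas does not control Tessera.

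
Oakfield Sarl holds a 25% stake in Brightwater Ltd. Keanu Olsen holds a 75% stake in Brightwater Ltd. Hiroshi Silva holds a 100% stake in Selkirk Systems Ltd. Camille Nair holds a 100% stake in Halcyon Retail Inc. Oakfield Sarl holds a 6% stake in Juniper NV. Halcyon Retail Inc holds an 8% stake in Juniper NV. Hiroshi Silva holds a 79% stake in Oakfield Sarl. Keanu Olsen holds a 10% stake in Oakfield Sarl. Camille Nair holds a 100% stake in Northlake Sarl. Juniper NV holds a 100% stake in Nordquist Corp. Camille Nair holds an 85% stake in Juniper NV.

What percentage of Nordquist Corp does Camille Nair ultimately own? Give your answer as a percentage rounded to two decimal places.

Camille reaches Nordquist along 2 paths.
Via Juniper: 85% × 100% = 85%.
Via Halcyon → Juniper: 100% × 8% × 100% = 8%.
Total: 85% + 8% = 93%.
Rounded: 93.00%.

93.00%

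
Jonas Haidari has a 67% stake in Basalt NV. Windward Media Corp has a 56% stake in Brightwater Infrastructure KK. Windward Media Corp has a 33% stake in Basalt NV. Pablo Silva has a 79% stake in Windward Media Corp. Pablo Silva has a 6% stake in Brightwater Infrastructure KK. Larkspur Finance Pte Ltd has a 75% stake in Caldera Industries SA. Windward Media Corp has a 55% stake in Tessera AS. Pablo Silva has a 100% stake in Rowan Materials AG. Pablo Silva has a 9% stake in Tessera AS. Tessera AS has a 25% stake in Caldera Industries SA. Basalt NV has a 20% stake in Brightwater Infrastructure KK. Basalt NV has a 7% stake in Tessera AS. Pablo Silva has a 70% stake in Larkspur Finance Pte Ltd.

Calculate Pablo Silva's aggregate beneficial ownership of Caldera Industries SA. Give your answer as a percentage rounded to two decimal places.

66.07%

Pablo reaches Caldera along 4 paths.
Via Windward → Tessera: 79% × 55% × 25% = 10.8625%.
Via Windward → Basalt → Tessera: 79% × 33% × 7% × 25% = 0.456225%.
Via Tessera: 9% × 25% = 2.25%.
Via Larkspur: 70% × 75% = 52.5%.
Total: 10.8625% + 0.456225% + 2.25% + 52.5% = 66.068725%.
Rounded: 66.07%.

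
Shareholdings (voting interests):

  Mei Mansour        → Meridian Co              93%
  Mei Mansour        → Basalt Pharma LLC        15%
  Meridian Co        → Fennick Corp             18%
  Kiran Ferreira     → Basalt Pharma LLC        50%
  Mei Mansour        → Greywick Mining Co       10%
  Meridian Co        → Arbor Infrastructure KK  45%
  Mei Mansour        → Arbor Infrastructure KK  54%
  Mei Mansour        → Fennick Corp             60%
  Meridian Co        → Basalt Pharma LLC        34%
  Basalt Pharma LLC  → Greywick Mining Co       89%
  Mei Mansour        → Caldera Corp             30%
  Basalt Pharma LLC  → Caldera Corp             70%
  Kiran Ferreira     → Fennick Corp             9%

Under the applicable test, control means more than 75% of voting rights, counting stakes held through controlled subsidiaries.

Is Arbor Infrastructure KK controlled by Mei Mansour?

Mei holds 93% of Meridian, so Mei controls Meridian.
Meridian and Mei together hold 45% + 54% = 99% of Arbor, so Mei controls Arbor.

Yes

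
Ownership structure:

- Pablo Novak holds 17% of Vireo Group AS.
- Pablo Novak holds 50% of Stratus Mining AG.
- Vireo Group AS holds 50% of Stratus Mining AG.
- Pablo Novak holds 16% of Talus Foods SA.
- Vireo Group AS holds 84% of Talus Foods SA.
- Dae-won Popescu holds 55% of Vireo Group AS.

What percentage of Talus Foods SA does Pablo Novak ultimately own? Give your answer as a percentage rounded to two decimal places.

30.28%

Pablo reaches Talus along 2 paths.
Direct stake: 16% = 16%.
Via Vireo: 17% × 84% = 14.28%.
Total: 16% + 14.28% = 30.28%.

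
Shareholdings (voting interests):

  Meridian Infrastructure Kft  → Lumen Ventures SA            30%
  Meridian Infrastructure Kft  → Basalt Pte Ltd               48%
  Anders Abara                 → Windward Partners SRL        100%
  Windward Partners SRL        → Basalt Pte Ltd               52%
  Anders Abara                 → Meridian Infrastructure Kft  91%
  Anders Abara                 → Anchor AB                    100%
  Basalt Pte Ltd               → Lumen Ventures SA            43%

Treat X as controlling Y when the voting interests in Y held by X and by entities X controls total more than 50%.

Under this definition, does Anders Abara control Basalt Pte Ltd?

Anders holds 100% of Windward, so Anders controls Windward.
Anders holds 91% of Meridian, so Anders controls Meridian.
Windward and Meridian together hold 52% + 48% = 100% of Basalt, so Anders controls Basalt.

Yes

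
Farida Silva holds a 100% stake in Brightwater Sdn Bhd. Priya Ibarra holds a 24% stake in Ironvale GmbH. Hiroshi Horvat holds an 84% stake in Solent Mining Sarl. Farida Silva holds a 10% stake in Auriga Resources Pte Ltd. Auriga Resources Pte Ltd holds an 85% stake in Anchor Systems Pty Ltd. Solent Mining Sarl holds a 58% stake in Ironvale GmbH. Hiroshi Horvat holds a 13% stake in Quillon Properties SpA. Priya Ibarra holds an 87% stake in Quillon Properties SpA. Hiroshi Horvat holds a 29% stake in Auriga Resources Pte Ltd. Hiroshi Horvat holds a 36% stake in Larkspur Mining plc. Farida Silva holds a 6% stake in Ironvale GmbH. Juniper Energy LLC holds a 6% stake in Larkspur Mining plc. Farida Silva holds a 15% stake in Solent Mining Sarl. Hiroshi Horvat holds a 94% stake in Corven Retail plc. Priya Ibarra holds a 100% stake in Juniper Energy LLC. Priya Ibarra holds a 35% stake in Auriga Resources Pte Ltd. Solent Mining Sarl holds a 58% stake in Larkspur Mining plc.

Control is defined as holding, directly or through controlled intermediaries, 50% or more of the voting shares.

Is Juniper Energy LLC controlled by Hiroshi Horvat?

No

Hiroshi holds 84% of Solent, so Hiroshi controls Solent.
Solent holds 58% of Ironvale, so Hiroshi controls Ironvale.
Hiroshi holds 94% of Corven, so Hiroshi controls Corven.
Hiroshi and Solent together hold 36% + 58% = 94% of Larkspur, so Hiroshi controls Larkspur.
Neither Hiroshi nor any entity Hiroshi controls holds any voting interest in Juniper.
So Hiroshi does not control Juniper.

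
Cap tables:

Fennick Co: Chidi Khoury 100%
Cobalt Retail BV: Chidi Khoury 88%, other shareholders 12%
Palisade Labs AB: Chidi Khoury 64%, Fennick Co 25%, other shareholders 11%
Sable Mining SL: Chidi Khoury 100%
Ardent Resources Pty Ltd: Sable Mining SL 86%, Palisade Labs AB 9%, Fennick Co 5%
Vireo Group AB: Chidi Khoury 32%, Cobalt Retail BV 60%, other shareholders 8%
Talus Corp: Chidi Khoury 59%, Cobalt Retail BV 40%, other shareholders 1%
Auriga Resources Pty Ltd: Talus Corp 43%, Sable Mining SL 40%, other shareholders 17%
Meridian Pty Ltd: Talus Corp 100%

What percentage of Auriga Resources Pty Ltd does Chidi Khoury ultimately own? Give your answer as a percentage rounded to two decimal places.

80.51%

Chidi reaches Auriga along 3 paths.
Via Talus: 59% × 43% = 25.37%.
Via Cobalt → Talus: 88% × 40% × 43% = 15.136%.
Via Sable: 100% × 40% = 40%.
Total: 25.37% + 15.136% + 40% = 80.506%.
Rounded: 80.51%.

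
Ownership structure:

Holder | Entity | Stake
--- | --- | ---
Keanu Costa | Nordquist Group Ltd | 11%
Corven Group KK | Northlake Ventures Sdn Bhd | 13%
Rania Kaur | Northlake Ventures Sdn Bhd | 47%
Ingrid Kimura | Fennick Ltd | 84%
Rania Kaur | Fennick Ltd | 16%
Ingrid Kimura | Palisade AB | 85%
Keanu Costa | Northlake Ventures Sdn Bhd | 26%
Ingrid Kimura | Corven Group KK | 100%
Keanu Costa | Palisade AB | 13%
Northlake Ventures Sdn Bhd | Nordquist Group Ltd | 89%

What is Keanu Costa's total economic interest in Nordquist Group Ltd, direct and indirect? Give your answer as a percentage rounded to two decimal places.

Keanu reaches Nordquist along 2 paths.
Direct stake: 11% = 11%.
Via Northlake: 26% × 89% = 23.14%.
Total: 11% + 23.14% = 34.14%.

34.14%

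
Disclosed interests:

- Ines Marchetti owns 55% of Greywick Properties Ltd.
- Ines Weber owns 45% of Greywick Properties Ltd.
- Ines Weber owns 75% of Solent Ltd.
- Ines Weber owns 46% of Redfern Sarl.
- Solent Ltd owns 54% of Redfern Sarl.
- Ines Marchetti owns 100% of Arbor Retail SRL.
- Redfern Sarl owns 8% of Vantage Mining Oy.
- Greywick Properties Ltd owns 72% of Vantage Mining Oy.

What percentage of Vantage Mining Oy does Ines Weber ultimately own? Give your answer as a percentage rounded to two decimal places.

Ines Weber reaches Vantage along 3 paths.
Via Solent → Redfern: 75% × 54% × 8% = 3.24%.
Via Redfern: 46% × 8% = 3.68%.
Via Greywick: 45% × 72% = 32.4%.
Total: 3.24% + 3.68% + 32.4% = 39.32%.

39.32%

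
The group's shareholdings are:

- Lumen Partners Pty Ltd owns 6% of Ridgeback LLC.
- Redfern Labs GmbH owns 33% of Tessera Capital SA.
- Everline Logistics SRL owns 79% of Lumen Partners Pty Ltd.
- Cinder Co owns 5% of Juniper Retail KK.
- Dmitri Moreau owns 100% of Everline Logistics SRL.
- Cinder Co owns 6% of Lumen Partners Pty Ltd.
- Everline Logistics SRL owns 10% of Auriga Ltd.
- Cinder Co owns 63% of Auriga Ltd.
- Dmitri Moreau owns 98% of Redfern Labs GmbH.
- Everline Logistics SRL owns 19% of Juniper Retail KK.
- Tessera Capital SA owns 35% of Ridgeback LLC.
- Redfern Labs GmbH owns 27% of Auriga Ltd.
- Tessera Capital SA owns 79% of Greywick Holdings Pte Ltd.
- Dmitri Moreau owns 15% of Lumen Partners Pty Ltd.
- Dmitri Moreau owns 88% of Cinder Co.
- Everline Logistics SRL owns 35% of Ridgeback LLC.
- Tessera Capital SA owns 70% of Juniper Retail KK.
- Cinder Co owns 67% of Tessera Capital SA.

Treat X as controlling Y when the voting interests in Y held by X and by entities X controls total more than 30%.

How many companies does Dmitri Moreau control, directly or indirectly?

Dmitri holds 100% of Everline, so Dmitri controls Everline.
Dmitri holds 98% of Redfern, so Dmitri controls Redfern.
Dmitri holds 88% of Cinder, so Dmitri controls Cinder.
Cinder and Redfern and Everline together hold 63% + 27% + 10% = 100% of Auriga, so Dmitri controls Auriga.
Dmitri and Everline and Cinder together hold 15% + 79% + 6% = 100% of Lumen, so Dmitri controls Lumen.
Cinder and Redfern together hold 67% + 33% = 100% of Tessera, so Dmitri controls Tessera.
Everline and Tessera and Cinder together hold 19% + 70% + 5% = 94% of Juniper, so Dmitri controls Juniper.
Tessera holds 79% of Greywick, so Dmitri controls Greywick.
Tessera and Everline and Lumen together hold 35% + 35% + 6% = 76% of Ridgeback, so Dmitri controls Ridgeback.
Dmitri controls 9 companies.

9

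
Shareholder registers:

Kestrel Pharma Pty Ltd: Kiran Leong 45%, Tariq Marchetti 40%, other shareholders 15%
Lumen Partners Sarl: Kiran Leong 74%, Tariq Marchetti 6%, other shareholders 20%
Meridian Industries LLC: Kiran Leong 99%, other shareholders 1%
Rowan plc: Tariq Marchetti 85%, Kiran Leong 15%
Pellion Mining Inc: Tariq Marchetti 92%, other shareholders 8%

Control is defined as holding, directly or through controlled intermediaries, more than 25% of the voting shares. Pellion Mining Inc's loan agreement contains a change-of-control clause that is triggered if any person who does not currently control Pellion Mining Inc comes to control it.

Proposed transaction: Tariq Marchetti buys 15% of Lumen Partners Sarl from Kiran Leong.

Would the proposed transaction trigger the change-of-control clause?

The purchase adds only to Tariq's holdings (Kiran's stake shrinks), so Tariq is the only person who could newly come to control Pellion.
Tariq holds 92% of Pellion, so Tariq controls Pellion.
So Tariq already controls Pellion before the transaction.
After the purchase, Tariq's direct stake in Lumen rises to 6% + 15% = 21%, and Kiran's stake falls to 59%.
Tariq controlled Pellion already, so this is not a new person acquiring control; every other person's position is unchanged or reduced.
No new person acquires control, so the clause is not triggered.

No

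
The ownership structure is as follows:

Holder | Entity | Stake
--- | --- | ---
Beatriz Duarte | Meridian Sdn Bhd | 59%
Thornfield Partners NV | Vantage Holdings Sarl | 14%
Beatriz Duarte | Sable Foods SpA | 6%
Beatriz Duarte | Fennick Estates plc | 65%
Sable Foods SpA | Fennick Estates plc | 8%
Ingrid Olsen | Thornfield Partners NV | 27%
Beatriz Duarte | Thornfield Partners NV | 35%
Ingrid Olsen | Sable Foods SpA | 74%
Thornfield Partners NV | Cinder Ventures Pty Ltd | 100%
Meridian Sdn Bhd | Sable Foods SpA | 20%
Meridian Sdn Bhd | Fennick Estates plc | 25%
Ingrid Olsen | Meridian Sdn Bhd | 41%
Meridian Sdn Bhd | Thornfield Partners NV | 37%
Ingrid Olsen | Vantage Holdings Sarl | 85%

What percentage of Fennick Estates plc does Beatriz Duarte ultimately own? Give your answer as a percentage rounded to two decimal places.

Beatriz reaches Fennick along 4 paths.
Direct stake: 65% = 65%.
Via Sable: 6% × 8% = 0.48%.
Via Meridian → Sable: 59% × 20% × 8% = 0.944%.
Via Meridian: 59% × 25% = 14.75%.
Total: 65% + 0.48% + 0.944% + 14.75% = 81.174%.
Rounded: 81.17%.

81.17%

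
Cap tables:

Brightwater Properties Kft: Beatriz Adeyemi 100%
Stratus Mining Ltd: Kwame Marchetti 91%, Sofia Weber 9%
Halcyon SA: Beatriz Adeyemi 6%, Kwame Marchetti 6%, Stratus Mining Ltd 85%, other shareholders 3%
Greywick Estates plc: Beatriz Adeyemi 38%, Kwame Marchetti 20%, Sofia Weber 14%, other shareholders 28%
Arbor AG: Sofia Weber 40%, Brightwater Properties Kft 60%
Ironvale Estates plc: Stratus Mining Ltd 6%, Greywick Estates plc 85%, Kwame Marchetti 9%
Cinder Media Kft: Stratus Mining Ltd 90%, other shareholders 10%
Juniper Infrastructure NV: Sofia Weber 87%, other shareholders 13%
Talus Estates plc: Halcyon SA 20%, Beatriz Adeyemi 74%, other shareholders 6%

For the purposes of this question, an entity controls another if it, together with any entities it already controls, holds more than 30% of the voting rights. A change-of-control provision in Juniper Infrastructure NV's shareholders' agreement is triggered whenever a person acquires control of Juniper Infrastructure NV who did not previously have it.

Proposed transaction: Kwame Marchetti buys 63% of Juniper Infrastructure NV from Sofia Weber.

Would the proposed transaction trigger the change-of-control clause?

Yes

The purchase adds only to Kwame's holdings (Sofia's stake shrinks), so Kwame is the only person who could newly come to control Juniper.
Kwame holds 91% of Stratus, so Kwame controls Stratus.
Kwame and Stratus together hold 6% + 85% = 91% of Halcyon, so Kwame controls Halcyon.
Stratus holds 90% of Cinder, so Kwame controls Cinder.
Neither Kwame nor any entity Kwame controls holds any voting interest in Juniper.
So before the transaction, Kwame does not control Juniper.
After the purchase, Kwame holds 63% of Juniper directly, and Sofia's stake falls to 24%.
Kwame holds 63% of Juniper, so Kwame controls Juniper.
Kwame did not control Juniper before and does after, so the clause is triggered.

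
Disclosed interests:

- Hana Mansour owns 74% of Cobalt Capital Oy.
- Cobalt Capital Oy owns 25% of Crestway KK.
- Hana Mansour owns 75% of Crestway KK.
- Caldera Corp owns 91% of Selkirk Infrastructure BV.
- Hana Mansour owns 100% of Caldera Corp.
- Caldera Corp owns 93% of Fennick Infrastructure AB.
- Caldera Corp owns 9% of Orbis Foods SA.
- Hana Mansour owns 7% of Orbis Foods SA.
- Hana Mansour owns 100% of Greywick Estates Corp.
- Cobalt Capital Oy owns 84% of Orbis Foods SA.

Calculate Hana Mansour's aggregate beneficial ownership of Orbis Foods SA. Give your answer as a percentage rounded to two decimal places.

Hana reaches Orbis along 3 paths.
Via Cobalt: 74% × 84% = 62.16%.
Direct stake: 7% = 7%.
Via Caldera: 100% × 9% = 9%.
Total: 62.16% + 7% + 9% = 78.16%.

78.16%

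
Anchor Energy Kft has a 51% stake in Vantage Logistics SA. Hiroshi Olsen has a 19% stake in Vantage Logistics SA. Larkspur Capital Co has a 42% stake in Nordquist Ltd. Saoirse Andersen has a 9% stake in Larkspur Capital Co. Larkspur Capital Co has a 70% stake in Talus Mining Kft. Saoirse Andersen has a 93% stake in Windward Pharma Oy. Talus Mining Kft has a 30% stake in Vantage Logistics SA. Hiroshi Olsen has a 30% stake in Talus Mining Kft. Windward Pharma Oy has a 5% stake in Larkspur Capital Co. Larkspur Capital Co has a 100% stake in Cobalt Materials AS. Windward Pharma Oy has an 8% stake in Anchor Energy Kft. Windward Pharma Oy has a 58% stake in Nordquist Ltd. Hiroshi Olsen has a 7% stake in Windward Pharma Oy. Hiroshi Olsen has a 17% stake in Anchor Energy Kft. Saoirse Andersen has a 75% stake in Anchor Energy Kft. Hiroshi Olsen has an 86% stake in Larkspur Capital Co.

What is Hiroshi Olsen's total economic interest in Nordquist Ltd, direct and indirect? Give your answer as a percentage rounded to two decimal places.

40.33%

Hiroshi reaches Nordquist along 3 paths.
Via Windward → Larkspur: 7% × 5% × 42% = 0.147%.
Via Larkspur: 86% × 42% = 36.12%.
Via Windward: 7% × 58% = 4.06%.
Total: 0.147% + 36.12% + 4.06% = 40.327%.
Rounded: 40.33%.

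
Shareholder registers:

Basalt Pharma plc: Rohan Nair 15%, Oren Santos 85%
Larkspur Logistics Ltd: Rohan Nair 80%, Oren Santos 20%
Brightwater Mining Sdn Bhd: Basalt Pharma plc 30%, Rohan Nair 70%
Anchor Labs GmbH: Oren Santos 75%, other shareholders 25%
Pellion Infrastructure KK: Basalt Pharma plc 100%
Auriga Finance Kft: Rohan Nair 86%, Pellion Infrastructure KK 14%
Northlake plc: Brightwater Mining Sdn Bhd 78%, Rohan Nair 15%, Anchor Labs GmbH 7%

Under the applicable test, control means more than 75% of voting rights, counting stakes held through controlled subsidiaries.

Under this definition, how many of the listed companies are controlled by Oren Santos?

Oren holds 85% of Basalt, so Oren controls Basalt.
Basalt holds 100% of Pellion, so Oren controls Pellion.
No other company's threshold is met.
Oren controls 2 companies.

2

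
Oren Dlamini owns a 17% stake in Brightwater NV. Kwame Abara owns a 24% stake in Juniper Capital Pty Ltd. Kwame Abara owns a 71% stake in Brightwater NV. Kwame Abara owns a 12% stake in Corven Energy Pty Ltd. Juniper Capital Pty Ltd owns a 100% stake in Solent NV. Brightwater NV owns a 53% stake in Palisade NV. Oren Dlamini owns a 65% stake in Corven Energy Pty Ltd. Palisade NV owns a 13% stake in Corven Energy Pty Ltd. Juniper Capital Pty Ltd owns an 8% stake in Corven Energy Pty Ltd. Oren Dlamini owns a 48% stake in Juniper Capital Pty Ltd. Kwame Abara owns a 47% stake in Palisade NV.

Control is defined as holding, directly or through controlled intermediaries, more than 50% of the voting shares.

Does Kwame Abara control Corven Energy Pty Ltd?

Kwame holds 71% of Brightwater, so Kwame controls Brightwater.
Kwame and Brightwater together hold 47% + 53% = 100% of Palisade, so Kwame controls Palisade.
In Corven, Kwame's side holds only 12% + 13% = 25%, not > 50%.
So Kwame does not control Corven.

No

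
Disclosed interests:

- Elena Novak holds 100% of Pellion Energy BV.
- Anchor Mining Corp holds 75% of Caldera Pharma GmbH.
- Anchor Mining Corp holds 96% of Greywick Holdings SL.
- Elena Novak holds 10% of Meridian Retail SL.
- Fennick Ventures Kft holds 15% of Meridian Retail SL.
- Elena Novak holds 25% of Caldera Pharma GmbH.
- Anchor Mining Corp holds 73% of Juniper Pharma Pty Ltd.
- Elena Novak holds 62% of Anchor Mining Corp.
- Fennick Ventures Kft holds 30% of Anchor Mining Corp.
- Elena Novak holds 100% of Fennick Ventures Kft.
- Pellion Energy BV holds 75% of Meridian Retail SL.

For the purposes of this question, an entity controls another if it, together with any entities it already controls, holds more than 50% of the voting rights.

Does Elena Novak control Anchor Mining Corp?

Elena holds 100% of Fennick, so Elena controls Fennick.
Elena and Fennick together hold 62% + 30% = 92% of Anchor, so Elena controls Anchor.

Yes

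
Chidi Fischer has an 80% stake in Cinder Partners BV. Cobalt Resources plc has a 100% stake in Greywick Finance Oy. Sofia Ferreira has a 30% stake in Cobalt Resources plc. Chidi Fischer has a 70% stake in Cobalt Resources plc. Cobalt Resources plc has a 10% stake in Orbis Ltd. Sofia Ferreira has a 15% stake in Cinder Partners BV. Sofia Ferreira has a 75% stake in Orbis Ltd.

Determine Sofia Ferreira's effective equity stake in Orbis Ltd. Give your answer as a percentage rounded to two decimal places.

Sofia reaches Orbis along 2 paths.
Via Cobalt: 30% × 10% = 3%.
Direct stake: 75% = 75%.
Total: 3% + 75% = 78%.
Rounded: 78.00%.

78.00%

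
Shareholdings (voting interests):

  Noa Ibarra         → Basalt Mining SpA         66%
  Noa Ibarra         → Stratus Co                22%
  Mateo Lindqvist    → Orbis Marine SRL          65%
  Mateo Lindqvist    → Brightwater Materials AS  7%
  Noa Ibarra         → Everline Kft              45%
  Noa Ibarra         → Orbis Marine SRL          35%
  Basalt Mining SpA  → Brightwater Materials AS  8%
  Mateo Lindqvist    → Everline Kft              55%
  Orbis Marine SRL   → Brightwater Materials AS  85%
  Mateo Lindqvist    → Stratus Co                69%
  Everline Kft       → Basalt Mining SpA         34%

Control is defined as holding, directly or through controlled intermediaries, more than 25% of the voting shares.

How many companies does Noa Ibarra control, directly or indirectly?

Noa holds 35% of Orbis, so Noa controls Orbis.
Noa holds 45% of Everline, so Noa controls Everline.
Everline and Noa together hold 34% + 66% = 100% of Basalt, so Noa controls Basalt.
Orbis and Basalt together hold 85% + 8% = 93% of Brightwater, so Noa controls Brightwater.
No other company's threshold is met.
Noa controls 4 companies.

4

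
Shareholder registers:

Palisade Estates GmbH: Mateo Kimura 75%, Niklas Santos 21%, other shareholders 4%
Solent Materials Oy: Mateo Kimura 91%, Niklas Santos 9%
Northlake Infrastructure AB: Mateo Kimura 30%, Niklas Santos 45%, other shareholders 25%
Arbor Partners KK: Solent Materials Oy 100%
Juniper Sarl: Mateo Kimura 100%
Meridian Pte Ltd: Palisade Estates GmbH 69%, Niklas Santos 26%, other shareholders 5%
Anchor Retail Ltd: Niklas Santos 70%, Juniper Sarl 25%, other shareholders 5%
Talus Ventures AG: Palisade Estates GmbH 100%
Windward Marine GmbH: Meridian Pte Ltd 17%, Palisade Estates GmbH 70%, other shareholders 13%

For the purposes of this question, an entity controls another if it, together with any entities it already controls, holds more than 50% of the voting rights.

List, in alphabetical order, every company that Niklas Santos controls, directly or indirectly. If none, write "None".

Niklas holds 70% of Anchor, so Niklas controls Anchor.
No other company's threshold is met.

Anchor Retail Ltd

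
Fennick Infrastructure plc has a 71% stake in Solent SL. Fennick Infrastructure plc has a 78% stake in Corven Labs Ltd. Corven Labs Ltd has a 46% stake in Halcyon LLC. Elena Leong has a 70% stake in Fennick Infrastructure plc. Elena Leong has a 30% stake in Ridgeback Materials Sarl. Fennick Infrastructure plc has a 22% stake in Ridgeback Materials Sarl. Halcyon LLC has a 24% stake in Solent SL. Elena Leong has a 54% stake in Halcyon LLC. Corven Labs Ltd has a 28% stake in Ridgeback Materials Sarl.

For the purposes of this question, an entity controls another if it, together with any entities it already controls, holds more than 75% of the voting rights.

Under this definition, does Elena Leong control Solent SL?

Elena's largest direct stake is 70% in Fennick, which does not meet the threshold, so Elena controls no company.
Neither Elena nor any entity Elena controls holds any voting interest in Solent.
So Elena does not control Solent.

No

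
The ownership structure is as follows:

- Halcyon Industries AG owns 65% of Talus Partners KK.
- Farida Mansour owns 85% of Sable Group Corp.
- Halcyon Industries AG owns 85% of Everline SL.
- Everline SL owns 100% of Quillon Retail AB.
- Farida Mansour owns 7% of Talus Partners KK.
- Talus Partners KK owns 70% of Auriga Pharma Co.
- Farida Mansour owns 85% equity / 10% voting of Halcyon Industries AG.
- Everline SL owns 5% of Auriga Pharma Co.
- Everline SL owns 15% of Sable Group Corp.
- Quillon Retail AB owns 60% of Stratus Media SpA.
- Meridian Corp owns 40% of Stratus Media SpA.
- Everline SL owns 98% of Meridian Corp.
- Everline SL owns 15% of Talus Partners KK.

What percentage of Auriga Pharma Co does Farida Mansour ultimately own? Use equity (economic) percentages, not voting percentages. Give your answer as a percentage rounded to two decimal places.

54.77%

Farida reaches Auriga along 4 paths.
Via Halcyon → Everline: 85% × 85% × 5% = 3.6125%.
Via Halcyon → Talus: 85% × 65% × 70% = 38.675%.
Via Talus: 7% × 70% = 4.9%.
Via Halcyon → Everline → Talus: 85% × 85% × 15% × 70% = 7.58625%.
Total: 3.6125% + 38.675% + 4.9% + 7.58625% = 54.77375%.
Rounded: 54.77%.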